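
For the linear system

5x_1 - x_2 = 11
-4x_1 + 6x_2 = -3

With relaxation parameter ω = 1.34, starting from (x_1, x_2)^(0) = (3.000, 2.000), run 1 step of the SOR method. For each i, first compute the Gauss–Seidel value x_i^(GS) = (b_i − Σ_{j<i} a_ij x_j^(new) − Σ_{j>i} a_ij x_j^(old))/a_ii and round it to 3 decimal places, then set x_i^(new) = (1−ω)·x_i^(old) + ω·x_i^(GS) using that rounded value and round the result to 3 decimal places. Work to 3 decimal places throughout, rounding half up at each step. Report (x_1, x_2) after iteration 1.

(2.464, 0.852)

Iteration 1:
  x_1: GS value = (11 - (-1)·2.000) / (5) = 2.600;  x_1 ← (1−ω)·3.000 + ω·2.600 = 2.464
  x_2: GS value = (-3 - (-4)·2.464) / (6) = 1.143;  x_2 ← (1−ω)·2.000 + ω·1.143 = 0.852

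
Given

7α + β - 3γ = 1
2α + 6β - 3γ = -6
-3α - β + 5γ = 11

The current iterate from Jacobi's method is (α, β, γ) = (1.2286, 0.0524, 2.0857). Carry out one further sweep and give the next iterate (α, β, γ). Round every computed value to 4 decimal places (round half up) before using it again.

(1.0292, -0.3667, 2.9476)

One sweep:
  α = (1 - (1)·0.0524 - (-3)·2.0857) / (7) = 1.0292
  β = (-6 - (2)·1.2286 - (-3)·2.0857) / (6) = -0.3667
  γ = (11 - (-3)·1.2286 - (-1)·0.0524) / (5) = 2.9476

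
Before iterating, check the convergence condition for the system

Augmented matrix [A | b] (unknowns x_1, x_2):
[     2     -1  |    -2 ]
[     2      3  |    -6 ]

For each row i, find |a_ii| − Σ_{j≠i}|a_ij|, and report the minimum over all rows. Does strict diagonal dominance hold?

1

row 1: |2| − (1) = 1
row 2: |3| − (2) = 1
minimum over rows = 1 → strictly diagonally dominant (convergence guaranteed)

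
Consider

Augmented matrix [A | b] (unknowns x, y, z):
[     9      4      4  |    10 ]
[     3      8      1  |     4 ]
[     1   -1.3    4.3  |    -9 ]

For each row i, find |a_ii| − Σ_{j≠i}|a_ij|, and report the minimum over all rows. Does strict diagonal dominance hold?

row 1: |9| − (4+4) = 1
row 2: |8| − (3+1) = 4
row 3: |4.3| − (1+1.3) = 2
minimum over rows = 1 → strictly diagonally dominant (convergence guaranteed)

1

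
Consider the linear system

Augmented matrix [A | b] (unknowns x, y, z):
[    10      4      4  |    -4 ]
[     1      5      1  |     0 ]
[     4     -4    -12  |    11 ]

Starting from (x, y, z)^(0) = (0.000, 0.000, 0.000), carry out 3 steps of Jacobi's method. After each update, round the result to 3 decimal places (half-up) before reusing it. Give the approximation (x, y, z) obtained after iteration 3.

Iteration 1:
  x = (-4 - (4)·0.000 - (4)·0.000) / (10) = -0.400
  y = (0 - (1)·0.000 - (1)·0.000) / (5) = 0.000
  z = (11 - (4)·0.000 - (-4)·0.000) / (-12) = -0.917
Iteration 2:
  x = (-4 - (4)·0.000 - (4)·-0.917) / (10) = -0.033
  y = (0 - (1)·-0.400 - (1)·-0.917) / (5) = 0.263
  z = (11 - (4)·-0.400 - (-4)·0.000) / (-12) = -1.050
Iteration 3:
  x = (-4 - (4)·0.263 - (4)·-1.050) / (10) = -0.085
  y = (0 - (1)·-0.033 - (1)·-1.050) / (5) = 0.217
  z = (11 - (4)·-0.033 - (-4)·0.263) / (-12) = -1.015

(-0.085, 0.217, -1.015)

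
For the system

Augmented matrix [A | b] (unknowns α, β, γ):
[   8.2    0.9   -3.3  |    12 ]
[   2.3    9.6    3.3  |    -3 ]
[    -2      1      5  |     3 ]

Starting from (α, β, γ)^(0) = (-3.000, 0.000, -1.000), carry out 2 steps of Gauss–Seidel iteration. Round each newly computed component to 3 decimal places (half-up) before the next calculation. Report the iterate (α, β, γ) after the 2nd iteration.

Iteration 1:
  α = (12 - (0.9)·0.000 - (-3.3)·-1.000) / (8.2) = 1.061
  β = (-3 - (2.3)·1.061 - (3.3)·-1.000) / (9.6) = -0.223
  γ = (3 - (-2)·1.061 - (1)·-0.223) / (5) = 1.069
Iteration 2:
  α = (12 - (0.9)·-0.223 - (-3.3)·1.069) / (8.2) = 1.918
  β = (-3 - (2.3)·1.918 - (3.3)·1.069) / (9.6) = -1.139
  γ = (3 - (-2)·1.918 - (1)·-1.139) / (5) = 1.595

(1.918, -1.139, 1.595)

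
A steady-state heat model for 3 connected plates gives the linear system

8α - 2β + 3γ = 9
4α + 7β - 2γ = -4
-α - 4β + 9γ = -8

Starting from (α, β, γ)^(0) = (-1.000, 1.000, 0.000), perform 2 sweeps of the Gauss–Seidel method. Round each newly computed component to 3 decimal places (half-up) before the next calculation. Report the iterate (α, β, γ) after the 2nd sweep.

Iteration 1:
  α = (9 - (-2)·1.000 - (3)·0.000) / (8) = 1.375
  β = (-4 - (4)·1.375 - (-2)·0.000) / (7) = -1.357
  γ = (-8 - (-1)·1.375 - (-4)·-1.357) / (9) = -1.339
Iteration 2:
  α = (9 - (-2)·-1.357 - (3)·-1.339) / (8) = 1.288
  β = (-4 - (4)·1.288 - (-2)·-1.339) / (7) = -1.690
  γ = (-8 - (-1)·1.288 - (-4)·-1.690) / (9) = -1.497

(1.288, -1.690, -1.497)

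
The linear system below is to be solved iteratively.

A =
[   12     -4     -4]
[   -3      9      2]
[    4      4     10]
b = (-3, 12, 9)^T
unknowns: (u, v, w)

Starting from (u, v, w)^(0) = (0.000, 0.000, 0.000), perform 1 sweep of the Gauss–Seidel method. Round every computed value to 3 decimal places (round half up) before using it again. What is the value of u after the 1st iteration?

Iteration 1:
  u = (-3 - (-4)·0.000 - (-4)·0.000) / (12) = -0.250
  v = (12 - (-3)·-0.250 - (2)·0.000) / (9) = 1.250
  w = (9 - (4)·-0.250 - (4)·1.250) / (10) = 0.500

-0.250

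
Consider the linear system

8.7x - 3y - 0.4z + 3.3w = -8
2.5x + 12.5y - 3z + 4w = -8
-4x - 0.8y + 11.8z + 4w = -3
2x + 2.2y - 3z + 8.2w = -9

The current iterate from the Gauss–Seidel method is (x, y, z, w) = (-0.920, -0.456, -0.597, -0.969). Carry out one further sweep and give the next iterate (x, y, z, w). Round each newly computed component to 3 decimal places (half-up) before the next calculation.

(-0.737, -0.326, -0.198, -0.903)

One sweep:
  x = (-8 - (-3)·-0.456 - (-0.4)·-0.597 - (3.3)·-0.969) / (8.7) = -0.737
  y = (-8 - (2.5)·-0.737 - (-3)·-0.597 - (4)·-0.969) / (12.5) = -0.326
  z = (-3 - (-4)·-0.737 - (-0.8)·-0.326 - (4)·-0.969) / (11.8) = -0.198
  w = (-9 - (2)·-0.737 - (2.2)·-0.326 - (-3)·-0.198) / (8.2) = -0.903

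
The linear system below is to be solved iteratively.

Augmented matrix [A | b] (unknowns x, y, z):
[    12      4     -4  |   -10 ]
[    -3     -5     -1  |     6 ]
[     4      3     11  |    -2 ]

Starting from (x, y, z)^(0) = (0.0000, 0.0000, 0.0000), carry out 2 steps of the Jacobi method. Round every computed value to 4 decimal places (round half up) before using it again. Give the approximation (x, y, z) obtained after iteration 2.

(-0.4939, -0.6637, 0.4485)

Iteration 1:
  x = (-10 - (4)·0.0000 - (-4)·0.0000) / (12) = -0.8333
  y = (6 - (-3)·0.0000 - (-1)·0.0000) / (-5) = -1.2000
  z = (-2 - (4)·0.0000 - (3)·0.0000) / (11) = -0.1818
Iteration 2:
  x = (-10 - (4)·-1.2000 - (-4)·-0.1818) / (12) = -0.4939
  y = (6 - (-3)·-0.8333 - (-1)·-0.1818) / (-5) = -0.6637
  z = (-2 - (4)·-0.8333 - (3)·-1.2000) / (11) = 0.4485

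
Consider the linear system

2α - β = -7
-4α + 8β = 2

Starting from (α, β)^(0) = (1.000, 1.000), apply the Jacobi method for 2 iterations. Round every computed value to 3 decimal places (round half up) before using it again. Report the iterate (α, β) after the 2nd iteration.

Iteration 1:
  α = (-7 - (-1)·1.000) / (2) = -3.000
  β = (2 - (-4)·1.000) / (8) = 0.750
Iteration 2:
  α = (-7 - (-1)·0.750) / (2) = -3.125
  β = (2 - (-4)·-3.000) / (8) = -1.250

(-3.125, -1.250)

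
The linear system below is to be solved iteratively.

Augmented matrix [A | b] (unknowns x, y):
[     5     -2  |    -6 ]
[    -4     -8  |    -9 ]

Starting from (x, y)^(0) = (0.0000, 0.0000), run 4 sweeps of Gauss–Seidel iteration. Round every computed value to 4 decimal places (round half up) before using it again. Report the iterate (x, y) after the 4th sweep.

(-0.6204, 1.4352)

Iteration 1:
  x = (-6 - (-2)·0.0000) / (5) = -1.2000
  y = (-9 - (-4)·-1.2000) / (-8) = 1.7250
Iteration 2:
  x = (-6 - (-2)·1.7250) / (5) = -0.5100
  y = (-9 - (-4)·-0.5100) / (-8) = 1.3800
Iteration 3:
  x = (-6 - (-2)·1.3800) / (5) = -0.6480
  y = (-9 - (-4)·-0.6480) / (-8) = 1.4490
Iteration 4:
  x = (-6 - (-2)·1.4490) / (5) = -0.6204
  y = (-9 - (-4)·-0.6204) / (-8) = 1.4352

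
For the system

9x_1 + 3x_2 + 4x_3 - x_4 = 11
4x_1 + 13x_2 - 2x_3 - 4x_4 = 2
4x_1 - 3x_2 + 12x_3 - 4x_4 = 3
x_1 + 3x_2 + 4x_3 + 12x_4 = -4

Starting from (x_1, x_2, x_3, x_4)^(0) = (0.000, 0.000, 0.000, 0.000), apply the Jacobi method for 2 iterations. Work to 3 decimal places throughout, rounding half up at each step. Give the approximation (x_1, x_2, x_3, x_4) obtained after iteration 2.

(1.023, -0.286, -0.230, -0.557)

Iteration 1:
  x_1 = (11 - (3)·0.000 - (4)·0.000 - (-1)·0.000) / (9) = 1.222
  x_2 = (2 - (4)·0.000 - (-2)·0.000 - (-4)·0.000) / (13) = 0.154
  x_3 = (3 - (4)·0.000 - (-3)·0.000 - (-4)·0.000) / (12) = 0.250
  x_4 = (-4 - (1)·0.000 - (3)·0.000 - (4)·0.000) / (12) = -0.333
Iteration 2:
  x_1 = (11 - (3)·0.154 - (4)·0.250 - (-1)·-0.333) / (9) = 1.023
  x_2 = (2 - (4)·1.222 - (-2)·0.250 - (-4)·-0.333) / (13) = -0.286
  x_3 = (3 - (4)·1.222 - (-3)·0.154 - (-4)·-0.333) / (12) = -0.230
  x_4 = (-4 - (1)·1.222 - (3)·0.154 - (4)·0.250) / (12) = -0.557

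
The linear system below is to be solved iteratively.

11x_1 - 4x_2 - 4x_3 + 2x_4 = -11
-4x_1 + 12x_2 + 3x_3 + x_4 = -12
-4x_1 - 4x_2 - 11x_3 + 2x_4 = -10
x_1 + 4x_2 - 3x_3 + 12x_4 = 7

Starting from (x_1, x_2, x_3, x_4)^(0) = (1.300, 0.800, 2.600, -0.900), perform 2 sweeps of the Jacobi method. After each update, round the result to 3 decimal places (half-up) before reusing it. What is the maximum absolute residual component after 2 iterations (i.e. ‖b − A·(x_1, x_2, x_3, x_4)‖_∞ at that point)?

Iteration 1:
  x_1 = (-11 - (-4)·0.800 - (-4)·2.600 - (2)·-0.900) / (11) = 0.400
  x_2 = (-12 - (-4)·1.300 - (3)·2.600 - (1)·-0.900) / (12) = -1.142
  x_3 = (-10 - (-4)·1.300 - (-4)·0.800 - (2)·-0.900) / (-11) = -0.018
  x_4 = (7 - (1)·1.300 - (4)·0.800 - (-3)·2.600) / (12) = 0.858
Iteration 2:
  x_1 = (-11 - (-4)·-1.142 - (-4)·-0.018 - (2)·0.858) / (11) = -1.578
  x_2 = (-12 - (-4)·0.400 - (3)·-0.018 - (1)·0.858) / (12) = -0.934
  x_3 = (-10 - (-4)·0.400 - (-4)·-1.142 - (2)·0.858) / (-11) = 1.335
  x_4 = (7 - (1)·0.400 - (4)·-1.142 - (-3)·-0.018) / (12) = 0.926
Residual b − A·x = (6.110, -12.035, -7.215, 5.207); ∞-norm = 12.035

12.035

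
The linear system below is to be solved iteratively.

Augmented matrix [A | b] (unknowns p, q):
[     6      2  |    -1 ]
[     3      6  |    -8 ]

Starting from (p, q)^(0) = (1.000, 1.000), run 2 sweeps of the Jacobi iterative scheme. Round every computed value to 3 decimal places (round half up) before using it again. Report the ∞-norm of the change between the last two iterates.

0.944

Iteration 1:
  p = (-1 - (2)·1.000) / (6) = -0.500
  q = (-8 - (3)·1.000) / (6) = -1.833
Iteration 2:
  p = (-1 - (2)·-1.833) / (6) = 0.444
  q = (-8 - (3)·-0.500) / (6) = -1.083
Change: (0.944, 0.750) → max |·| = 0.944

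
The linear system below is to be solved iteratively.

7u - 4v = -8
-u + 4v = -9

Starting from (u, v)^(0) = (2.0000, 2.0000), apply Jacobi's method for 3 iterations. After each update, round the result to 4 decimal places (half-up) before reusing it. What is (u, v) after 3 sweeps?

(-2.4286, -2.7857)

Iteration 1:
  u = (-8 - (-4)·2.0000) / (7) = 0.0000
  v = (-9 - (-1)·2.0000) / (4) = -1.7500
Iteration 2:
  u = (-8 - (-4)·-1.7500) / (7) = -2.1429
  v = (-9 - (-1)·0.0000) / (4) = -2.2500
Iteration 3:
  u = (-8 - (-4)·-2.2500) / (7) = -2.4286
  v = (-9 - (-1)·-2.1429) / (4) = -2.7857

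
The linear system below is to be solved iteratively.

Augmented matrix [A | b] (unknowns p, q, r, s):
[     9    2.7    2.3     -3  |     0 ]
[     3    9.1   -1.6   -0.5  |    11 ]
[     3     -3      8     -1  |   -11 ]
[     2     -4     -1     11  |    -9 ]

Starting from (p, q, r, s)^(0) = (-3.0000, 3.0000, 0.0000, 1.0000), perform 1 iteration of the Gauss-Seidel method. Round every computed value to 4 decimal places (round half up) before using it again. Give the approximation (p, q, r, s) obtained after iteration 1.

Iteration 1:
  p = (0 - (2.7)·3.0000 - (2.3)·0.0000 - (-3)·1.0000) / (9) = -0.5667
  q = (11 - (3)·-0.5667 - (-1.6)·0.0000 - (-0.5)·1.0000) / (9.1) = 1.4506
  r = (-11 - (3)·-0.5667 - (-3)·1.4506 - (-1)·1.0000) / (8) = -0.4935
  s = (-9 - (2)·-0.5667 - (-4)·1.4506 - (-1)·-0.4935) / (11) = -0.2325

(-0.5667, 1.4506, -0.4935, -0.2325)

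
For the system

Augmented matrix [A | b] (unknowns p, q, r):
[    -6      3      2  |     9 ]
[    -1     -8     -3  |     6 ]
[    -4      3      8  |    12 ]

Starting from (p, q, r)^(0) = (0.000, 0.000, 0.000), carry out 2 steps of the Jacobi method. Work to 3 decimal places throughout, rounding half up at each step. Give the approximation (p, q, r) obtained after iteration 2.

(-1.375, -1.125, 1.031)

Iteration 1:
  p = (9 - (3)·0.000 - (2)·0.000) / (-6) = -1.500
  q = (6 - (-1)·0.000 - (-3)·0.000) / (-8) = -0.750
  r = (12 - (-4)·0.000 - (3)·0.000) / (8) = 1.500
Iteration 2:
  p = (9 - (3)·-0.750 - (2)·1.500) / (-6) = -1.375
  q = (6 - (-1)·-1.500 - (-3)·1.500) / (-8) = -1.125
  r = (12 - (-4)·-1.500 - (3)·-0.750) / (8) = 1.031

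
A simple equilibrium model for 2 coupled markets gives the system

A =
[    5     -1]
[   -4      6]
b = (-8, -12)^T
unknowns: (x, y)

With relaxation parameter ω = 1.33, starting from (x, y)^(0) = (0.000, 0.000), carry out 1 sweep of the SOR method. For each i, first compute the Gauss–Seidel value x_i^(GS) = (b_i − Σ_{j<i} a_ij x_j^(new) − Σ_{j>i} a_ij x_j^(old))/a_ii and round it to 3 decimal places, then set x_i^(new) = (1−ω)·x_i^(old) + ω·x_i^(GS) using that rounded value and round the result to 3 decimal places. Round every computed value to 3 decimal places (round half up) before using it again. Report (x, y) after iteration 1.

(-2.128, -4.547)

Iteration 1:
  x: GS value = (-8 - (-1)·0.000) / (5) = -1.600;  x ← (1−ω)·0.000 + ω·-1.600 = -2.128
  y: GS value = (-12 - (-4)·-2.128) / (6) = -3.419;  y ← (1−ω)·0.000 + ω·-3.419 = -4.547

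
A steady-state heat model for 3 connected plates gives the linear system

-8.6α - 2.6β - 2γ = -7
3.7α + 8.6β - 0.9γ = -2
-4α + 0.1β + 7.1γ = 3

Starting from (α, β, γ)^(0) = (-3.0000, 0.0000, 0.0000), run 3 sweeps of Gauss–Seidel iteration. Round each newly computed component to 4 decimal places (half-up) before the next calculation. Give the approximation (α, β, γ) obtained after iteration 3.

Iteration 1:
  α = (-7 - (-2.6)·0.0000 - (-2)·0.0000) / (-8.6) = 0.8140
  β = (-2 - (3.7)·0.8140 - (-0.9)·0.0000) / (8.6) = -0.5828
  γ = (3 - (-4)·0.8140 - (0.1)·-0.5828) / (7.1) = 0.8893
Iteration 2:
  α = (-7 - (-2.6)·-0.5828 - (-2)·0.8893) / (-8.6) = 0.7833
  β = (-2 - (3.7)·0.7833 - (-0.9)·0.8893) / (8.6) = -0.4765
  γ = (3 - (-4)·0.7833 - (0.1)·-0.4765) / (7.1) = 0.8705
Iteration 3:
  α = (-7 - (-2.6)·-0.4765 - (-2)·0.8705) / (-8.6) = 0.7556
  β = (-2 - (3.7)·0.7556 - (-0.9)·0.8705) / (8.6) = -0.4665
  γ = (3 - (-4)·0.7556 - (0.1)·-0.4665) / (7.1) = 0.8548

(0.7556, -0.4665, 0.8548)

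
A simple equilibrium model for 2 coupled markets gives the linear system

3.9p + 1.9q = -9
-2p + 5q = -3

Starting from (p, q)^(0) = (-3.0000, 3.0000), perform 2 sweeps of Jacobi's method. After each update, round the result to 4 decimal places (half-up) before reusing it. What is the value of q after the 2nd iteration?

-2.1077

Iteration 1:
  p = (-9 - (1.9)·3.0000) / (3.9) = -3.7692
  q = (-3 - (-2)·-3.0000) / (5) = -1.8000
Iteration 2:
  p = (-9 - (1.9)·-1.8000) / (3.9) = -1.4308
  q = (-3 - (-2)·-3.7692) / (5) = -2.1077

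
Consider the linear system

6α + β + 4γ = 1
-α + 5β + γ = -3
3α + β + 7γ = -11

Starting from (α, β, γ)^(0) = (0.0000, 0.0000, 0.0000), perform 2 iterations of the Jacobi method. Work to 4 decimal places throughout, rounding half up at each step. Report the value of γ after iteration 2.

-1.5572

Iteration 1:
  α = (1 - (1)·0.0000 - (4)·0.0000) / (6) = 0.1667
  β = (-3 - (-1)·0.0000 - (1)·0.0000) / (5) = -0.6000
  γ = (-11 - (3)·0.0000 - (1)·0.0000) / (7) = -1.5714
Iteration 2:
  α = (1 - (1)·-0.6000 - (4)·-1.5714) / (6) = 1.3143
  β = (-3 - (-1)·0.1667 - (1)·-1.5714) / (5) = -0.2524
  γ = (-11 - (3)·0.1667 - (1)·-0.6000) / (7) = -1.5572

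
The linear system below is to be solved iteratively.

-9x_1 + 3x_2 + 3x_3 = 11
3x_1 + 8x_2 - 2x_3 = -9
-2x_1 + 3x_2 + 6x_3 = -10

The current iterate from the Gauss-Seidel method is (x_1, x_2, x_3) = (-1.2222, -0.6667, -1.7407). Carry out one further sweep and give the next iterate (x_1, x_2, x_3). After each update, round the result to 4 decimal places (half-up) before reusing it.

One sweep:
  x_1 = (11 - (3)·-0.6667 - (3)·-1.7407) / (-9) = -2.0247
  x_2 = (-9 - (3)·-2.0247 - (-2)·-1.7407) / (8) = -0.8009
  x_3 = (-10 - (-2)·-2.0247 - (3)·-0.8009) / (6) = -1.9411

(-2.0247, -0.8009, -1.9411)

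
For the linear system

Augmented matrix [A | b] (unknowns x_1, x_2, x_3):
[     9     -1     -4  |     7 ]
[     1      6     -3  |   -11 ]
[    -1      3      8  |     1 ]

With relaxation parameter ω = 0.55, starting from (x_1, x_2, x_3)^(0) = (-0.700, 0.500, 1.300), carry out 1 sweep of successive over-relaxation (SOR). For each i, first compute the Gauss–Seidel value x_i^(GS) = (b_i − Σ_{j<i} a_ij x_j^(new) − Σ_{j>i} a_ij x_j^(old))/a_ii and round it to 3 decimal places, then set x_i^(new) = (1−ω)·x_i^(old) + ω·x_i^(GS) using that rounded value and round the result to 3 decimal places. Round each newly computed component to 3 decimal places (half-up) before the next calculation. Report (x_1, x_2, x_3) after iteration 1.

(0.461, -0.468, 0.782)

Iteration 1:
  x_1: GS value = (7 - (-1)·0.500 - (-4)·1.300) / (9) = 1.411;  x_1 ← (1−ω)·-0.700 + ω·1.411 = 0.461
  x_2: GS value = (-11 - (1)·0.461 - (-3)·1.300) / (6) = -1.260;  x_2 ← (1−ω)·0.500 + ω·-1.260 = -0.468
  x_3: GS value = (1 - (-1)·0.461 - (3)·-0.468) / (8) = 0.358;  x_3 ← (1−ω)·1.300 + ω·0.358 = 0.782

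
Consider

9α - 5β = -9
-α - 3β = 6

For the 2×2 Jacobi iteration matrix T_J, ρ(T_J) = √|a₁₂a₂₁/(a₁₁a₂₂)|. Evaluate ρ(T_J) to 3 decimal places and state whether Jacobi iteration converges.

a₁₂a₂₁/(a₁₁a₂₂) = (-5)·(-1) / ((9)·(-3)) = -0.185185
ρ = √|-0.185185| = √0.185185 = 0.430
ρ < 1, so Jacobi converges

0.430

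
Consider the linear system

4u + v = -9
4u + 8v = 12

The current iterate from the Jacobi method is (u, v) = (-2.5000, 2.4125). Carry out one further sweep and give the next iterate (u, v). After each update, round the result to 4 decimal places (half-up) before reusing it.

(-2.8531, 2.7500)

One sweep:
  u = (-9 - (1)·2.4125) / (4) = -2.8531
  v = (12 - (4)·-2.5000) / (8) = 2.7500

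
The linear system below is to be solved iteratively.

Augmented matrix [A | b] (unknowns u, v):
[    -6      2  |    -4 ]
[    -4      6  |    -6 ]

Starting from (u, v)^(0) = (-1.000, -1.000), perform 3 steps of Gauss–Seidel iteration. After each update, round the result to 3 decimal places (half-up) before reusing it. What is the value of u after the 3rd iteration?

Iteration 1:
  u = (-4 - (2)·-1.000) / (-6) = 0.333
  v = (-6 - (-4)·0.333) / (6) = -0.778
Iteration 2:
  u = (-4 - (2)·-0.778) / (-6) = 0.407
  v = (-6 - (-4)·0.407) / (6) = -0.729
Iteration 3:
  u = (-4 - (2)·-0.729) / (-6) = 0.424
  v = (-6 - (-4)·0.424) / (6) = -0.717

0.424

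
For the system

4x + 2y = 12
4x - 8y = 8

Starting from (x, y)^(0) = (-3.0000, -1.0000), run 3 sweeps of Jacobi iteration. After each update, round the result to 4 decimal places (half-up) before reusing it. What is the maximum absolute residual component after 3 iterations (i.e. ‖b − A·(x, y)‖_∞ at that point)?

6.5000

Iteration 1:
  x = (12 - (2)·-1.0000) / (4) = 3.5000
  y = (8 - (4)·-3.0000) / (-8) = -2.5000
Iteration 2:
  x = (12 - (2)·-2.5000) / (4) = 4.2500
  y = (8 - (4)·3.5000) / (-8) = 0.7500
Iteration 3:
  x = (12 - (2)·0.7500) / (4) = 2.6250
  y = (8 - (4)·4.2500) / (-8) = 1.1250
Residual b − A·x = (-0.7500, 6.5000); ∞-norm = 6.5000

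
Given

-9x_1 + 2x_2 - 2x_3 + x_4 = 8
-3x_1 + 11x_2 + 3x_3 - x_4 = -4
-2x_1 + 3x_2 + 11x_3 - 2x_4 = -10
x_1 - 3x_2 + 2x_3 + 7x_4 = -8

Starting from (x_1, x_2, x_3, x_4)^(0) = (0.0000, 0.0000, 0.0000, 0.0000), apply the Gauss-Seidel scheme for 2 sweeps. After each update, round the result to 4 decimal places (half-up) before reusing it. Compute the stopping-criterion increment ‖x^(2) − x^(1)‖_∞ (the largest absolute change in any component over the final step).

Iteration 1:
  x_1 = (8 - (2)·0.0000 - (-2)·0.0000 - (1)·0.0000) / (-9) = -0.8889
  x_2 = (-4 - (-3)·-0.8889 - (3)·0.0000 - (-1)·0.0000) / (11) = -0.6061
  x_3 = (-10 - (-2)·-0.8889 - (3)·-0.6061 - (-2)·0.0000) / (11) = -0.9054
  x_4 = (-8 - (1)·-0.8889 - (-3)·-0.6061 - (2)·-0.9054) / (7) = -1.0169
Iteration 2:
  x_1 = (8 - (2)·-0.6061 - (-2)·-0.9054 - (1)·-1.0169) / (-9) = -0.9354
  x_2 = (-4 - (-3)·-0.9354 - (3)·-0.9054 - (-1)·-1.0169) / (11) = -0.4643
  x_3 = (-10 - (-2)·-0.9354 - (3)·-0.4643 - (-2)·-1.0169) / (11) = -1.1374
  x_4 = (-8 - (1)·-0.9354 - (-3)·-0.4643 - (2)·-1.1374) / (7) = -0.8832
Change: (-0.0465, 0.1418, -0.2320, 0.1337) → max |·| = 0.2320

0.2320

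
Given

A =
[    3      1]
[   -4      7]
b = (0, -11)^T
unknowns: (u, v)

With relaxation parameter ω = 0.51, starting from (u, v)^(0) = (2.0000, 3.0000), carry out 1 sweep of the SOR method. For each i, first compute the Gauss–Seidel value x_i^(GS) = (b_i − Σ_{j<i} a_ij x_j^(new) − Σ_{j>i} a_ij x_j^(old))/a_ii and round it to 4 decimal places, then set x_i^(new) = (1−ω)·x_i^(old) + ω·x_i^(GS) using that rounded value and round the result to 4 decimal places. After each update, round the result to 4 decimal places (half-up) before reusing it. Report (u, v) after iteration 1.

Iteration 1:
  u: GS value = (0 - (1)·3.0000) / (3) = -1.0000;  u ← (1−ω)·2.0000 + ω·-1.0000 = 0.4700
  v: GS value = (-11 - (-4)·0.4700) / (7) = -1.3029;  v ← (1−ω)·3.0000 + ω·-1.3029 = 0.8055

(0.4700, 0.8055)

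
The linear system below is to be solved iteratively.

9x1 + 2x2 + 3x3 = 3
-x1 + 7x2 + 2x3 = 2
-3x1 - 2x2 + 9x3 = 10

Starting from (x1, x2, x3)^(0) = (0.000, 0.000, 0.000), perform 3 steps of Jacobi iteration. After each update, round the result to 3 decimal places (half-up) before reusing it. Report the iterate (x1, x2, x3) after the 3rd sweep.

(-0.099, -0.096, 1.081)

Iteration 1:
  x1 = (3 - (2)·0.000 - (3)·0.000) / (9) = 0.333
  x2 = (2 - (-1)·0.000 - (2)·0.000) / (7) = 0.286
  x3 = (10 - (-3)·0.000 - (-2)·0.000) / (9) = 1.111
Iteration 2:
  x1 = (3 - (2)·0.286 - (3)·1.111) / (9) = -0.101
  x2 = (2 - (-1)·0.333 - (2)·1.111) / (7) = 0.016
  x3 = (10 - (-3)·0.333 - (-2)·0.286) / (9) = 1.286
Iteration 3:
  x1 = (3 - (2)·0.016 - (3)·1.286) / (9) = -0.099
  x2 = (2 - (-1)·-0.101 - (2)·1.286) / (7) = -0.096
  x3 = (10 - (-3)·-0.101 - (-2)·0.016) / (9) = 1.081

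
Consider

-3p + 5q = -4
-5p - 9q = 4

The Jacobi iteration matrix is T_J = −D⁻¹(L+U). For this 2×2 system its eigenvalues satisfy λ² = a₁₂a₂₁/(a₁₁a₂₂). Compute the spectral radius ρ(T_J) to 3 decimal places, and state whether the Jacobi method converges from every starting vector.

a₁₂a₂₁/(a₁₁a₂₂) = (5)·(-5) / ((-3)·(-9)) = -0.925926
ρ = √|-0.925926| = √0.925926 = 0.962
ρ < 1, so Jacobi converges

0.962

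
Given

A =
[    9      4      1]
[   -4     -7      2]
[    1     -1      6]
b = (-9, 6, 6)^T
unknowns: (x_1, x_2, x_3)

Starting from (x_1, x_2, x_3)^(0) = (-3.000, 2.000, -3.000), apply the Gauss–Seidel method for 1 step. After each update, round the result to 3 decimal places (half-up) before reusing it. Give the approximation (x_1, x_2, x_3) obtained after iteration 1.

Iteration 1:
  x_1 = (-9 - (4)·2.000 - (1)·-3.000) / (9) = -1.556
  x_2 = (6 - (-4)·-1.556 - (2)·-3.000) / (-7) = -0.825
  x_3 = (6 - (1)·-1.556 - (-1)·-0.825) / (6) = 1.122

(-1.556, -0.825, 1.122)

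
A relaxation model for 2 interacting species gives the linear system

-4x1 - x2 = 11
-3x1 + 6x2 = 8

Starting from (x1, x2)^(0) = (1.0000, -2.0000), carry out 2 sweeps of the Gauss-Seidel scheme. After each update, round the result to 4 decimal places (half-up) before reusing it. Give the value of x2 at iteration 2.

-0.0677

Iteration 1:
  x1 = (11 - (-1)·-2.0000) / (-4) = -2.2500
  x2 = (8 - (-3)·-2.2500) / (6) = 0.2083
Iteration 2:
  x1 = (11 - (-1)·0.2083) / (-4) = -2.8021
  x2 = (8 - (-3)·-2.8021) / (6) = -0.0677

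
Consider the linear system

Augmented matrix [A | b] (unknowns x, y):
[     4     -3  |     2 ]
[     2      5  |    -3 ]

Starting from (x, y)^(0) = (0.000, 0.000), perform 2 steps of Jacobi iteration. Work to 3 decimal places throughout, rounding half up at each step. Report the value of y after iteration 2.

-0.800

Iteration 1:
  x = (2 - (-3)·0.000) / (4) = 0.500
  y = (-3 - (2)·0.000) / (5) = -0.600
Iteration 2:
  x = (2 - (-3)·-0.600) / (4) = 0.050
  y = (-3 - (2)·0.500) / (5) = -0.800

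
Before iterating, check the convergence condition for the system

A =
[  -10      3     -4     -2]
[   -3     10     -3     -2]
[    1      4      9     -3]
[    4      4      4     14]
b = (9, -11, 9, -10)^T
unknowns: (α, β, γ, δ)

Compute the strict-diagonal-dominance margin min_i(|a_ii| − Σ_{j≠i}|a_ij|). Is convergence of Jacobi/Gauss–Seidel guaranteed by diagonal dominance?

row 1: |-10| − (3+4+2) = 1
row 2: |10| − (3+3+2) = 2
row 3: |9| − (1+4+3) = 1
row 4: |14| − (4+4+4) = 2
minimum over rows = 1 → strictly diagonally dominant (convergence guaranteed)

1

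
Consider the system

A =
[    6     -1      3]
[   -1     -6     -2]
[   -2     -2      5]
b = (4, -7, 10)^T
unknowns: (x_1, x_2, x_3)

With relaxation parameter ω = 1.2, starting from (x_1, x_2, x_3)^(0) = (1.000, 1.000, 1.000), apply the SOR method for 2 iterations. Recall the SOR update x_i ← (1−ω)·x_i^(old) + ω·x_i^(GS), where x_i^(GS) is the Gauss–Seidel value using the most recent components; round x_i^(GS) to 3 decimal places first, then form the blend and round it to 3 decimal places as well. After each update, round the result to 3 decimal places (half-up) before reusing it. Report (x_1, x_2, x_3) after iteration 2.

(-0.684, 0.321, 1.694)

Iteration 1:
  x_1: GS value = (4 - (-1)·1.000 - (3)·1.000) / (6) = 0.333;  x_1 ← (1−ω)·1.000 + ω·0.333 = 0.200
  x_2: GS value = (-7 - (-1)·0.200 - (-2)·1.000) / (-6) = 0.800;  x_2 ← (1−ω)·1.000 + ω·0.800 = 0.760
  x_3: GS value = (10 - (-2)·0.200 - (-2)·0.760) / (5) = 2.384;  x_3 ← (1−ω)·1.000 + ω·2.384 = 2.661
Iteration 2:
  x_1: GS value = (4 - (-1)·0.760 - (3)·2.661) / (6) = -0.537;  x_1 ← (1−ω)·0.200 + ω·-0.537 = -0.684
  x_2: GS value = (-7 - (-1)·-0.684 - (-2)·2.661) / (-6) = 0.394;  x_2 ← (1−ω)·0.760 + ω·0.394 = 0.321
  x_3: GS value = (10 - (-2)·-0.684 - (-2)·0.321) / (5) = 1.855;  x_3 ← (1−ω)·2.661 + ω·1.855 = 1.694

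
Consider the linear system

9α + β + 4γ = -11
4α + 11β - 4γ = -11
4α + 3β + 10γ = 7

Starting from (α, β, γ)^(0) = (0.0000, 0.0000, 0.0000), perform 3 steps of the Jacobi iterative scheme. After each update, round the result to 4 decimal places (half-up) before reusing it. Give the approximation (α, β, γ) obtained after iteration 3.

(-1.8505, 0.0586, 1.3592)

Iteration 1:
  α = (-11 - (1)·0.0000 - (4)·0.0000) / (9) = -1.2222
  β = (-11 - (4)·0.0000 - (-4)·0.0000) / (11) = -1.0000
  γ = (7 - (4)·0.0000 - (3)·0.0000) / (10) = 0.7000
Iteration 2:
  α = (-11 - (1)·-1.0000 - (4)·0.7000) / (9) = -1.4222
  β = (-11 - (4)·-1.2222 - (-4)·0.7000) / (11) = -0.3010
  γ = (7 - (4)·-1.2222 - (3)·-1.0000) / (10) = 1.4889
Iteration 3:
  α = (-11 - (1)·-0.3010 - (4)·1.4889) / (9) = -1.8505
  β = (-11 - (4)·-1.4222 - (-4)·1.4889) / (11) = 0.0586
  γ = (7 - (4)·-1.4222 - (3)·-0.3010) / (10) = 1.3592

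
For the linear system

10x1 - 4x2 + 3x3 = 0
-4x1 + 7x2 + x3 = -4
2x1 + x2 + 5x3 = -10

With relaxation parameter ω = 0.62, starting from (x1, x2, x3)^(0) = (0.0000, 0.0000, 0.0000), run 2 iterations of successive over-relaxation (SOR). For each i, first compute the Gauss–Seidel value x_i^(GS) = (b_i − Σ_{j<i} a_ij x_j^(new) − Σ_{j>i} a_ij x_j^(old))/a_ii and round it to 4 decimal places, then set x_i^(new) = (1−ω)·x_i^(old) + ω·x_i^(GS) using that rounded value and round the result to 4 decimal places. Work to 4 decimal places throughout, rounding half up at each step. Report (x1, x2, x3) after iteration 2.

(0.1346, -0.3353, -1.6863)

Iteration 1:
  x1: GS value = (0 - (-4)·0.0000 - (3)·0.0000) / (10) = 0.0000;  x1 ← (1−ω)·0.0000 + ω·0.0000 = 0.0000
  x2: GS value = (-4 - (-4)·0.0000 - (1)·0.0000) / (7) = -0.5714;  x2 ← (1−ω)·0.0000 + ω·-0.5714 = -0.3543
  x3: GS value = (-10 - (2)·0.0000 - (1)·-0.3543) / (5) = -1.9291;  x3 ← (1−ω)·0.0000 + ω·-1.9291 = -1.1960
Iteration 2:
  x1: GS value = (0 - (-4)·-0.3543 - (3)·-1.1960) / (10) = 0.2171;  x1 ← (1−ω)·0.0000 + ω·0.2171 = 0.1346
  x2: GS value = (-4 - (-4)·0.1346 - (1)·-1.1960) / (7) = -0.3237;  x2 ← (1−ω)·-0.3543 + ω·-0.3237 = -0.3353
  x3: GS value = (-10 - (2)·0.1346 - (1)·-0.3353) / (5) = -1.9868;  x3 ← (1−ω)·-1.1960 + ω·-1.9868 = -1.6863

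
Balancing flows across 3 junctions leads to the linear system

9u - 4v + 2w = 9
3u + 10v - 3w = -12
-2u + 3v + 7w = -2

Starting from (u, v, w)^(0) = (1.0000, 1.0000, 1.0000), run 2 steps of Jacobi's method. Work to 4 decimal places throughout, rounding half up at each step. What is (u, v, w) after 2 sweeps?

(0.5619, -1.6952, 0.5778)

Iteration 1:
  u = (9 - (-4)·1.0000 - (2)·1.0000) / (9) = 1.2222
  v = (-12 - (3)·1.0000 - (-3)·1.0000) / (10) = -1.2000
  w = (-2 - (-2)·1.0000 - (3)·1.0000) / (7) = -0.4286
Iteration 2:
  u = (9 - (-4)·-1.2000 - (2)·-0.4286) / (9) = 0.5619
  v = (-12 - (3)·1.2222 - (-3)·-0.4286) / (10) = -1.6952
  w = (-2 - (-2)·1.2222 - (3)·-1.2000) / (7) = 0.5778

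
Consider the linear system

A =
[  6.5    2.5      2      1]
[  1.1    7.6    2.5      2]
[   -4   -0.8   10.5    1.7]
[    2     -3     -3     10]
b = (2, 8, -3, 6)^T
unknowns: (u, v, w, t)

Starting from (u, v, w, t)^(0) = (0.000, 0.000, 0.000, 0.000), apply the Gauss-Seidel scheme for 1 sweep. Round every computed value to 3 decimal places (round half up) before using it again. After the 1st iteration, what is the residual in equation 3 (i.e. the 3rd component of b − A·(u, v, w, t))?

Iteration 1:
  u = (2 - (2.5)·0.000 - (2)·0.000 - (1)·0.000) / (6.5) = 0.308
  v = (8 - (1.1)·0.308 - (2.5)·0.000 - (2)·0.000) / (7.6) = 1.008
  w = (-3 - (-4)·0.308 - (-0.8)·1.008 - (1.7)·0.000) / (10.5) = -0.092
  t = (6 - (2)·0.308 - (-3)·1.008 - (-3)·-0.092) / (10) = 0.813
Residual b − A·x = (-3.151, -1.396, -1.378, 0.002)

-1.378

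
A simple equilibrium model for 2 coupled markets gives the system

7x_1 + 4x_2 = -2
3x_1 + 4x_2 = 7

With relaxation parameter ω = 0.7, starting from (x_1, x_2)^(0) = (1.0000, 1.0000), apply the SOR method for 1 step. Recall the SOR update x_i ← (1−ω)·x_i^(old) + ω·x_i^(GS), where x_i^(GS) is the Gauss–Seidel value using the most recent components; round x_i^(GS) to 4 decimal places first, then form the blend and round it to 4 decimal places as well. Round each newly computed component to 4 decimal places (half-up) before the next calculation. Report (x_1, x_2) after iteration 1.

(-0.3000, 1.6825)

Iteration 1:
  x_1: GS value = (-2 - (4)·1.0000) / (7) = -0.8571;  x_1 ← (1−ω)·1.0000 + ω·-0.8571 = -0.3000
  x_2: GS value = (7 - (3)·-0.3000) / (4) = 1.9750;  x_2 ← (1−ω)·1.0000 + ω·1.9750 = 1.6825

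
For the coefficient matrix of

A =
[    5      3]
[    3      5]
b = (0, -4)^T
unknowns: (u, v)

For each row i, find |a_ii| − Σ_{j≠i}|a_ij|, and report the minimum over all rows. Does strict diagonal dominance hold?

2

row 1: |5| − (3) = 2
row 2: |5| − (3) = 2
minimum over rows = 2 → strictly diagonally dominant (convergence guaranteed)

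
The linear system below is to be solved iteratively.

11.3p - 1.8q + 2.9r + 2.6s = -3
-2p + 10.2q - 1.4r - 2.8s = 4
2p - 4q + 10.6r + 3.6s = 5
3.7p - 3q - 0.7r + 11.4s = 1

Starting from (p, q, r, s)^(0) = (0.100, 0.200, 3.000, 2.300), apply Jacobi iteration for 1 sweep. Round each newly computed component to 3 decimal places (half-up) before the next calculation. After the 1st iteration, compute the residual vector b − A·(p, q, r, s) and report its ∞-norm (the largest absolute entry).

Iteration 1:
  p = (-3 - (-1.8)·0.200 - (2.9)·3.000 - (2.6)·2.300) / (11.3) = -1.533
  q = (4 - (-2)·0.100 - (-1.4)·3.000 - (-2.8)·2.300) / (10.2) = 1.455
  r = (5 - (2)·0.100 - (-4)·0.200 - (3.6)·2.300) / (10.6) = -0.253
  s = (1 - (3.7)·0.100 - (-3)·0.200 - (-0.7)·3.000) / (11.4) = 0.292
Residual b − A·x = (16.916, -13.444, 15.517, 7.531); ∞-norm = 16.916

16.916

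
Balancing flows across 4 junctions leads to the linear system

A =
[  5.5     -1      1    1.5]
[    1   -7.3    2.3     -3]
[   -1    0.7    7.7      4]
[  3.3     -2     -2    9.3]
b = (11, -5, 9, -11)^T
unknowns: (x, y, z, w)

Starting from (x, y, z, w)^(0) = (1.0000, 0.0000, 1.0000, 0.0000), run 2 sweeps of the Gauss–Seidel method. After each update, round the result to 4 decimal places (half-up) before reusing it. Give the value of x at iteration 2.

2.3418

Iteration 1:
  x = (11 - (-1)·0.0000 - (1)·1.0000 - (1.5)·0.0000) / (5.5) = 1.8182
  y = (-5 - (1)·1.8182 - (2.3)·1.0000 - (-3)·0.0000) / (-7.3) = 1.2491
  z = (9 - (-1)·1.8182 - (0.7)·1.2491 - (4)·0.0000) / (7.7) = 1.2914
  w = (-11 - (3.3)·1.8182 - (-2)·1.2491 - (-2)·1.2914) / (9.3) = -1.2816
Iteration 2:
  x = (11 - (-1)·1.2491 - (1)·1.2914 - (1.5)·-1.2816) / (5.5) = 2.3418
  y = (-5 - (1)·2.3418 - (2.3)·1.2914 - (-3)·-1.2816) / (-7.3) = 1.9393
  z = (9 - (-1)·2.3418 - (0.7)·1.9393 - (4)·-1.2816) / (7.7) = 1.9624
  w = (-11 - (3.3)·2.3418 - (-2)·1.9393 - (-2)·1.9624) / (9.3) = -1.1747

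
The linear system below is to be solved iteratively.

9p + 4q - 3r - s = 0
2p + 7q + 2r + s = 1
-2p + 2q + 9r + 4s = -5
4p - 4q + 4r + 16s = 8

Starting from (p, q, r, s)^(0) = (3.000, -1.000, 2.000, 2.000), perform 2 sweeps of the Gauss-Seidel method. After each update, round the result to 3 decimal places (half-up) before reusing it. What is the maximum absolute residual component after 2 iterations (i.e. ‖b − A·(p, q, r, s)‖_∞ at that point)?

4.313

Iteration 1:
  p = (0 - (4)·-1.000 - (-3)·2.000 - (-1)·2.000) / (9) = 1.333
  q = (1 - (2)·1.333 - (2)·2.000 - (1)·2.000) / (7) = -1.095
  r = (-5 - (-2)·1.333 - (2)·-1.095 - (4)·2.000) / (9) = -0.905
  s = (8 - (4)·1.333 - (-4)·-1.095 - (4)·-0.905) / (16) = 0.119
Iteration 2:
  p = (0 - (4)·-1.095 - (-3)·-0.905 - (-1)·0.119) / (9) = 0.198
  q = (1 - (2)·0.198 - (2)·-0.905 - (1)·0.119) / (7) = 0.328
  r = (-5 - (-2)·0.198 - (2)·0.328 - (4)·0.119) / (9) = -0.637
  s = (8 - (4)·0.198 - (-4)·0.328 - (4)·-0.637) / (16) = 0.692
Residual b − A·x = (-4.313, -1.110, -2.295, -0.004); ∞-norm = 4.313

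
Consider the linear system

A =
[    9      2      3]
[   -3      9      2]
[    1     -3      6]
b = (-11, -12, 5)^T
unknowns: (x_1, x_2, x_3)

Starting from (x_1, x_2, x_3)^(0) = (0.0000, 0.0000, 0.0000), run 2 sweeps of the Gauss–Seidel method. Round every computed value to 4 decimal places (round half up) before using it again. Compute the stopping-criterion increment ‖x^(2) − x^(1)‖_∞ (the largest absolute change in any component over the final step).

Iteration 1:
  x_1 = (-11 - (2)·0.0000 - (3)·0.0000) / (9) = -1.2222
  x_2 = (-12 - (-3)·-1.2222 - (2)·0.0000) / (9) = -1.7407
  x_3 = (5 - (1)·-1.2222 - (-3)·-1.7407) / (6) = 0.1667
Iteration 2:
  x_1 = (-11 - (2)·-1.7407 - (3)·0.1667) / (9) = -0.8910
  x_2 = (-12 - (-3)·-0.8910 - (2)·0.1667) / (9) = -1.6674
  x_3 = (5 - (1)·-0.8910 - (-3)·-1.6674) / (6) = 0.1481
Change: (0.3312, 0.0733, -0.0186) → max |·| = 0.3312

0.3312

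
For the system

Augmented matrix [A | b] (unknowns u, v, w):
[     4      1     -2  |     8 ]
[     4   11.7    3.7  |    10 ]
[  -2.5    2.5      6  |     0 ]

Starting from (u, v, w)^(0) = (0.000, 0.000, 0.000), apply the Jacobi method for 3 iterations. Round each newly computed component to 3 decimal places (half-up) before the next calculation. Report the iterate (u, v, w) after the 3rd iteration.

(2.196, 0.093, 0.673)

Iteration 1:
  u = (8 - (1)·0.000 - (-2)·0.000) / (4) = 2.000
  v = (10 - (4)·0.000 - (3.7)·0.000) / (11.7) = 0.855
  w = (0 - (-2.5)·0.000 - (2.5)·0.000) / (6) = 0.000
Iteration 2:
  u = (8 - (1)·0.855 - (-2)·0.000) / (4) = 1.786
  v = (10 - (4)·2.000 - (3.7)·0.000) / (11.7) = 0.171
  w = (0 - (-2.5)·2.000 - (2.5)·0.855) / (6) = 0.477
Iteration 3:
  u = (8 - (1)·0.171 - (-2)·0.477) / (4) = 2.196
  v = (10 - (4)·1.786 - (3.7)·0.477) / (11.7) = 0.093
  w = (0 - (-2.5)·1.786 - (2.5)·0.171) / (6) = 0.673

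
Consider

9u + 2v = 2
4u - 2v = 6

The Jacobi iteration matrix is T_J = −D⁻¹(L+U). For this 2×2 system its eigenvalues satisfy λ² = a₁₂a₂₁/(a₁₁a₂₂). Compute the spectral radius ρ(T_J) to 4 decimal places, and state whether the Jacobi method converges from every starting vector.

a₁₂a₂₁/(a₁₁a₂₂) = (2)·(4) / ((9)·(-2)) = -0.444444
ρ = √|-0.444444| = √0.444444 = 0.6667
ρ < 1, so Jacobi converges

0.6667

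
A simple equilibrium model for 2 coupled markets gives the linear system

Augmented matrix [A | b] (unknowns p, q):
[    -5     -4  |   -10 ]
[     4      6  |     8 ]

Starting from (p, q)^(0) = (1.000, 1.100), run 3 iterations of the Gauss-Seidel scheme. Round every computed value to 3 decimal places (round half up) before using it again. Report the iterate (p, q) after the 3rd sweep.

Iteration 1:
  p = (-10 - (-4)·1.100) / (-5) = 1.120
  q = (8 - (4)·1.120) / (6) = 0.587
Iteration 2:
  p = (-10 - (-4)·0.587) / (-5) = 1.530
  q = (8 - (4)·1.530) / (6) = 0.313
Iteration 3:
  p = (-10 - (-4)·0.313) / (-5) = 1.750
  q = (8 - (4)·1.750) / (6) = 0.167

(1.750, 0.167)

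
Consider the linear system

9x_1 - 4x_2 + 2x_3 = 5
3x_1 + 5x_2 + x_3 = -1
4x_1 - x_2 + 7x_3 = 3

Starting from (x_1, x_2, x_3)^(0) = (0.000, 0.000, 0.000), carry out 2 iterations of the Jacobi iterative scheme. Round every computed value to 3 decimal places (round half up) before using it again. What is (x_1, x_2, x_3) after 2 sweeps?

Iteration 1:
  x_1 = (5 - (-4)·0.000 - (2)·0.000) / (9) = 0.556
  x_2 = (-1 - (3)·0.000 - (1)·0.000) / (5) = -0.200
  x_3 = (3 - (4)·0.000 - (-1)·0.000) / (7) = 0.429
Iteration 2:
  x_1 = (5 - (-4)·-0.200 - (2)·0.429) / (9) = 0.371
  x_2 = (-1 - (3)·0.556 - (1)·0.429) / (5) = -0.619
  x_3 = (3 - (4)·0.556 - (-1)·-0.200) / (7) = 0.082

(0.371, -0.619, 0.082)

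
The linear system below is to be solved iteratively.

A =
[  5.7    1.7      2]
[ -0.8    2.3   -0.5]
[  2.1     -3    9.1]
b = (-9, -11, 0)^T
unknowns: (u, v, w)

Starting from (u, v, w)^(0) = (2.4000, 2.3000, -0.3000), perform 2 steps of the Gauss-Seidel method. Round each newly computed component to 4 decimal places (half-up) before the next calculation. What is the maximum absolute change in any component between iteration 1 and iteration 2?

2.7233

Iteration 1:
  u = (-9 - (1.7)·2.3000 - (2)·-0.3000) / (5.7) = -2.1596
  v = (-11 - (-0.8)·-2.1596 - (-0.5)·-0.3000) / (2.3) = -5.5990
  w = (0 - (2.1)·-2.1596 - (-3)·-5.5990) / (9.1) = -1.3475
Iteration 2:
  u = (-9 - (1.7)·-5.5990 - (2)·-1.3475) / (5.7) = 0.5637
  v = (-11 - (-0.8)·0.5637 - (-0.5)·-1.3475) / (2.3) = -4.8795
  w = (0 - (2.1)·0.5637 - (-3)·-4.8795) / (9.1) = -1.7387
Change: (2.7233, 0.7195, -0.3912) → max |·| = 2.7233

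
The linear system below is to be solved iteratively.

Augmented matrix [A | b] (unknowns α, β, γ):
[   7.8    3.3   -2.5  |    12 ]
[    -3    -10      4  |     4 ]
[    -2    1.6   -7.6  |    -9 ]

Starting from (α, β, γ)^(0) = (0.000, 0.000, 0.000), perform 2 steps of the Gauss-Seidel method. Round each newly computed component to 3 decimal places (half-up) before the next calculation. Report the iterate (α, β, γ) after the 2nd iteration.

Iteration 1:
  α = (12 - (3.3)·0.000 - (-2.5)·0.000) / (7.8) = 1.538
  β = (4 - (-3)·1.538 - (4)·0.000) / (-10) = -0.861
  γ = (-9 - (-2)·1.538 - (1.6)·-0.861) / (-7.6) = 0.598
Iteration 2:
  α = (12 - (3.3)·-0.861 - (-2.5)·0.598) / (7.8) = 2.094
  β = (4 - (-3)·2.094 - (4)·0.598) / (-10) = -0.789
  γ = (-9 - (-2)·2.094 - (1.6)·-0.789) / (-7.6) = 0.467

(2.094, -0.789, 0.467)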